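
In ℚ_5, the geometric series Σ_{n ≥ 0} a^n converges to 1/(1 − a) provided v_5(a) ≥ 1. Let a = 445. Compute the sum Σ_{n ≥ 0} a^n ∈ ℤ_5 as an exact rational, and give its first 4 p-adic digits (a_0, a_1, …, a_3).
Σ a^n = 1/(1 − a) = -1/444;  first 4 digits = (1, 4, 3, 1)

v_5(a) = 1 ≥ 1, so the series converges in ℤ_5 to 1/(1 − a) = 1/(1 − 445) = -1/444. Expand this rational in ℤ_5: compute digits iteratively via d_i = x_i mod 5, x_{i+1} = (x_i − d_i)/5. The first 4 digits are (1, 4, 3, 1).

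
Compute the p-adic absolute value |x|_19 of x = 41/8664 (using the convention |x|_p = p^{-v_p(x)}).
|41/8664|_19 = 361

Step 1 — compute v_19(x) by factoring powers of 19 out of the numerator and denominator: v_19(41/8664) = -2. Step 2 — apply |x|_p = p^{-v_p(x)} = 19^{2} = 361.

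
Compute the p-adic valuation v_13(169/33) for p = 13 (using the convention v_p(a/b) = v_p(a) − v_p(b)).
v_13(169/33) = 2

Factor powers of 13 from the numerator and denominator of the reduced fraction: 169 = 13^2 · 1 and 33 = 13^0 · 33. Apply v_p(a/b) = v_p(a) − v_p(b): v_13(169/33) = 2 − 0 = 2.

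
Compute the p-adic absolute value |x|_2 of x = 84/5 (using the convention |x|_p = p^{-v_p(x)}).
|84/5|_2 = 1/4

Step 1 — compute v_2(x) by factoring powers of 2 out of the numerator and denominator: v_2(84/5) = 2. Step 2 — apply |x|_p = p^{-v_p(x)} = 2^{-2} = 1/4.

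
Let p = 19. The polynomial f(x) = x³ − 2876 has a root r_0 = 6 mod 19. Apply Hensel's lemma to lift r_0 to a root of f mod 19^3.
r_2 = 44 (mod 6859)

Hensel: r_{i+1} = r_i − f(r_i)/f′(r_i) mod 19^{i+2}, where f′(x) = 3x². Iterate:
  r_0 = 6 (mod 19)
  r_1 = 44 (mod 361)
  r_2 = 44 (mod 6859)
Final: r = 44 with f(r) ≡ 0 mod 19^3.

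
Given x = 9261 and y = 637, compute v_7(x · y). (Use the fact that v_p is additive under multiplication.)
v_7(5899257) = 5

v_p(x) = 3 (factor: 9261 = 7^3 · 27); v_p(y) = 2 (factor: 637 = 7^2 · 13). Additivity: v_p(xy) = v_p(x) + v_p(y) = 3 + 2 = 5. (Direct check: xy = 5899257 = 7^5 · (351).)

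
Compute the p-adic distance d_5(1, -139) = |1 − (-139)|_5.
d_5(1, -139) = 1/5

Step 1 — x − y = 1 − (-139) = 140. Step 2 — v_5(140) = 1 (factor: 140 = (5^1 · 28); the sign does not affect v_p). Step 3 — |x − y|_5 = 5^{-1} = 1/5.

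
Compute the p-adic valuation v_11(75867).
v_11(75867) = 3

v_11(n) is the largest exponent k such that 11^k divides n. Factor out: 75867 = 11^3 · 57. (Sign doesn't affect v_p.) So v_11(75867) = 3.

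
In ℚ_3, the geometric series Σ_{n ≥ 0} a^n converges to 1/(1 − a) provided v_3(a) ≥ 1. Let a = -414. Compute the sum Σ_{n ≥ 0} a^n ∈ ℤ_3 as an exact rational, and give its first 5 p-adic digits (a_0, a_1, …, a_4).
Σ a^n = 1/(1 − a) = 1/415;  first 5 digits = (1, 0, 2, 2, 1)

v_3(a) = 2 ≥ 1, so the series converges in ℤ_3 to 1/(1 − a) = 1/(1 − (-414)) = 1/415. Expand this rational in ℤ_3: compute digits iteratively via d_i = x_i mod 3, x_{i+1} = (x_i − d_i)/3. The first 5 digits are (1, 0, 2, 2, 1).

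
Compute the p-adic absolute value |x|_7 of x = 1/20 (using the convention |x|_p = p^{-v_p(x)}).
|1/20|_7 = 1

Step 1 — compute v_7(x) by factoring powers of 7 out of the numerator and denominator: v_7(1/20) = 0. Step 2 — apply |x|_p = p^{-v_p(x)} = 7^{0} = 1.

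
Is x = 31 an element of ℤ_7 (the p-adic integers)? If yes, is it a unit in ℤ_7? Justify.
x ∈ ℤ_7^× (unit); v_7(x) = 0

ℤ_7 = {x ∈ ℚ_7 : v_7(x) ≥ 0} and ℤ_7^× = {x ∈ ℤ_7 : v_7(x) = 0}. Here v_7(31) = v_7(num) − v_7(den) = 0; compare against these criteria.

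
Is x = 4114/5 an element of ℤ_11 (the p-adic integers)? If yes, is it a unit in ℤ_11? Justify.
x ∈ ℤ_11 but not a unit; v_11(x) = 2 > 0

ℤ_11 = {x ∈ ℚ_11 : v_11(x) ≥ 0} and ℤ_11^× = {x ∈ ℤ_11 : v_11(x) = 0}. Here v_11(4114/5) = v_11(num) − v_11(den) = 2; compare against these criteria.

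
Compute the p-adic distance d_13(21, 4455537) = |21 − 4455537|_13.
d_13(21, 4455537) = 1/371293

Step 1 — x − y = 21 − 4455537 = -4455516. Step 2 — v_13(-4455516) = 5 (factor: -4455516 = −(13^5 · 12); the sign does not affect v_p). Step 3 — |x − y|_13 = 13^{-5} = 1/371293.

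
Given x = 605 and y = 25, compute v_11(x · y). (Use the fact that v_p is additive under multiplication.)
v_11(15125) = 2

v_p(x) = 2 (factor: 605 = 11^2 · 5); v_p(y) = 0 (factor: 25 = 11^0 · 25). Additivity: v_p(xy) = v_p(x) + v_p(y) = 2 + 0 = 2. (Direct check: xy = 15125 = 11^2 · (125).)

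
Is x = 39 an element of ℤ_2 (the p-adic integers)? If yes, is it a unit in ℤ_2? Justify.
x ∈ ℤ_2^× (unit); v_2(x) = 0

ℤ_2 = {x ∈ ℚ_2 : v_2(x) ≥ 0} and ℤ_2^× = {x ∈ ℤ_2 : v_2(x) = 0}. Here v_2(39) = v_2(num) − v_2(den) = 0; compare against these criteria.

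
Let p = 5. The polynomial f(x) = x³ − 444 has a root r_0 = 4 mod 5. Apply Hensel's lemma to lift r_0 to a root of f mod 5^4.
r_3 = 414 (mod 625)

Hensel: r_{i+1} = r_i − f(r_i)/f′(r_i) mod 5^{i+2}, where f′(x) = 3x². Iterate:
  r_0 = 4 (mod 5)
  r_1 = 14 (mod 25)
  r_2 = 39 (mod 125)
  r_3 = 414 (mod 625)
Final: r = 414 with f(r) ≡ 0 mod 5^4.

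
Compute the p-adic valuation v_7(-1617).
v_7(-1617) = 2

v_7(n) is the largest exponent k such that 7^k divides n. Factor out: -1617 = -7^2 · 33. (Sign doesn't affect v_p.) So v_7(-1617) = 2.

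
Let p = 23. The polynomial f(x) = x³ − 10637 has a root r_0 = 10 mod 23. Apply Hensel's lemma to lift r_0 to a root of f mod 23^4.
r_3 = 53025 (mod 279841)

Hensel: r_{i+1} = r_i − f(r_i)/f′(r_i) mod 23^{i+2}, where f′(x) = 3x². Iterate:
  r_0 = 10 (mod 23)
  r_1 = 125 (mod 529)
  r_2 = 4357 (mod 12167)
  r_3 = 53025 (mod 279841)
Final: r = 53025 with f(r) ≡ 0 mod 23^4.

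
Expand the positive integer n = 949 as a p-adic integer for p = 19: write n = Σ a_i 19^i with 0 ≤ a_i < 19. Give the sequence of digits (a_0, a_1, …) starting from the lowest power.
(a_0, a_1, …) = (18, 11, 2)

Repeated division by 19 gives the digits low-to-high: 949 = 18 + 11·19^1 + 2·19^2. Digit sequence: (18, 11, 2).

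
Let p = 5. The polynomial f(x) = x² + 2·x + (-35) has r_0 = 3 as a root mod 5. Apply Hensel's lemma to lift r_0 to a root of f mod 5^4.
r_3 = 618 (mod 625)

Hensel: r_{i+1} = r_i − f(r_i)·(f′(r_i))^{-1} mod 5^{i+2}, f′(x) = 2x + 2. Iterate:
  r_0 = 3 (mod 5)
  r_1 = 18 (mod 25)
  r_2 = 118 (mod 125)
  r_3 = 618 (mod 625)
Final: r = 618 satisfies f(r) ≡ 0 mod 5^4.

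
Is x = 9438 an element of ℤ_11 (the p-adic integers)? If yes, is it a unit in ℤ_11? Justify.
x ∈ ℤ_11 but not a unit; v_11(x) = 2 > 0

ℤ_11 = {x ∈ ℚ_11 : v_11(x) ≥ 0} and ℤ_11^× = {x ∈ ℤ_11 : v_11(x) = 0}. Here v_11(9438) = v_11(num) − v_11(den) = 2; compare against these criteria.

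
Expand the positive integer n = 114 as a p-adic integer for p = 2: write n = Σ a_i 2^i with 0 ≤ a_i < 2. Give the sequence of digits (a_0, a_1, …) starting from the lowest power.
(a_0, a_1, …) = (0, 1, 0, 0, 1, 1, 1)

Repeated division by 2 gives the digits low-to-high: 114 = 1·2^1 + 1·2^4 + 1·2^5 + 1·2^6. Digit sequence: (0, 1, 0, 0, 1, 1, 1).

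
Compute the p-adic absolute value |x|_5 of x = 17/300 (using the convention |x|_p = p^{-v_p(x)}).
|17/300|_5 = 25

Step 1 — compute v_5(x) by factoring powers of 5 out of the numerator and denominator: v_5(17/300) = -2. Step 2 — apply |x|_p = p^{-v_p(x)} = 5^{2} = 25.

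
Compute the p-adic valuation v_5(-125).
v_5(-125) = 3

v_5(n) is the largest exponent k such that 5^k divides n. Factor out: -125 = -5^3 · 1. (Sign doesn't affect v_p.) So v_5(-125) = 3.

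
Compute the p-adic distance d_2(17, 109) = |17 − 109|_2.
d_2(17, 109) = 1/4

Step 1 — x − y = 17 − 109 = -92. Step 2 — v_2(-92) = 2 (factor: -92 = −(2^2 · 23); the sign does not affect v_p). Step 3 — |x − y|_2 = 2^{-2} = 1/4.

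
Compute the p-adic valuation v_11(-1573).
v_11(-1573) = 2

v_11(n) is the largest exponent k such that 11^k divides n. Factor out: -1573 = -11^2 · 13. (Sign doesn't affect v_p.) So v_11(-1573) = 2.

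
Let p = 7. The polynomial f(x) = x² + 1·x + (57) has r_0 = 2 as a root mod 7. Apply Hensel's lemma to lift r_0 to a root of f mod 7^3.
r_2 = 254 (mod 343)

Hensel: r_{i+1} = r_i − f(r_i)·(f′(r_i))^{-1} mod 7^{i+2}, f′(x) = 2x + 1. Iterate:
  r_0 = 2 (mod 7)
  r_1 = 9 (mod 49)
  r_2 = 254 (mod 343)
Final: r = 254 satisfies f(r) ≡ 0 mod 7^3.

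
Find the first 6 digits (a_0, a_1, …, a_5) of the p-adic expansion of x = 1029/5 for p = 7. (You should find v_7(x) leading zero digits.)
(a_0, …, a_5) = (0, 0, 0, 2, 4, 5)

v_7(1029/5) = 3, so a_0 = ... = a_2 = 0. Factor out: x = 7^3 · u with u = 3/5 a unit in ℤ_7. Expand u iteratively via a_{v+i} = u_i mod 7, u_{i+1} = (u_i − a_{v+i})/7:
  u_0 = 3/5;  a_3 = 2;  u_1 = (u_0 − 2)/7 = -1/5
  u_1 = -1/5;  a_4 = 4;  u_2 = (u_1 − 4)/7 = -3/5
  u_2 = -3/5;  a_5 = 5;  u_3 = (u_2 − 5)/7 = -4/5
Digits: (0, 0, 0, 2, 4, 5).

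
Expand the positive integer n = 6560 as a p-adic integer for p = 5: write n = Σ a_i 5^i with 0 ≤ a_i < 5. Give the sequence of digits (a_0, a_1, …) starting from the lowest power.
(a_0, a_1, …) = (0, 2, 2, 2, 0, 2)

Repeated division by 5 gives the digits low-to-high: 6560 = 2·5^1 + 2·5^2 + 2·5^3 + 2·5^5. Digit sequence: (0, 2, 2, 2, 0, 2).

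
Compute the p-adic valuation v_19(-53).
v_19(-53) = 0

v_19(n) is the largest exponent k such that 19^k divides n. Factor out: -53 = -19^0 · 53. (Sign doesn't affect v_p.) So v_19(-53) = 0.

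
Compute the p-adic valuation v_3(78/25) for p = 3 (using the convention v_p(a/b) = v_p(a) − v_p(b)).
v_3(78/25) = 1

Factor powers of 3 from the numerator and denominator of the reduced fraction: 78 = 3^1 · 26 and 25 = 3^0 · 25. Apply v_p(a/b) = v_p(a) − v_p(b): v_3(78/25) = 1 − 0 = 1.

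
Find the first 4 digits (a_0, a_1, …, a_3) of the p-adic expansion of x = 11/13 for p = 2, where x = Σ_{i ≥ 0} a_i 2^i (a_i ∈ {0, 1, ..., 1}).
(a_0, …, a_3) = (1, 1, 1, 0)

v_2(11/13) = 0 (numerator and denominator both coprime to 2), so x ∈ ℤ_2^×. Compute digits iteratively via a_i = x_i mod 2, x_{i+1} = (x_i − a_i)/2, with x_0 = x:
  x_0 = 11/13;  a_0 = 1;  x_1 = (x_0 − 1)/2 = -1/13
  x_1 = -1/13;  a_1 = 1;  x_2 = (x_1 − 1)/2 = -7/13
  x_2 = -7/13;  a_2 = 1;  x_3 = (x_2 − 1)/2 = -10/13
  x_3 = -10/13;  a_3 = 0;  x_4 = (x_3 − 0)/2 = -5/13
Digits: (1, 1, 1, 0).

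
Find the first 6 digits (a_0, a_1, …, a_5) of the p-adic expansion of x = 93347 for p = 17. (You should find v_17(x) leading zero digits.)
(a_0, …, a_5) = (0, 0, 0, 2, 1, 0)

v_17(93347) = 3, so a_0 = ... = a_2 = 0. Factor out: x = 17^3 · u with u = 19 a unit in ℤ_17. Expand u iteratively via a_{v+i} = u_i mod 17, u_{i+1} = (u_i − a_{v+i})/17:
  u_0 = 19;  a_3 = 2;  u_1 = (u_0 − 2)/17 = 1
  u_1 = 1;  a_4 = 1;  u_2 = (u_1 − 1)/17 = 0
  u_2 = 0;  a_5 = 0;  u_3 = (u_2 − 0)/17 = 0
Digits: (0, 0, 0, 2, 1, 0).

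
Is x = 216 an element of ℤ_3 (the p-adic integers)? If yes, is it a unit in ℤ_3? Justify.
x ∈ ℤ_3 but not a unit; v_3(x) = 3 > 0

ℤ_3 = {x ∈ ℚ_3 : v_3(x) ≥ 0} and ℤ_3^× = {x ∈ ℤ_3 : v_3(x) = 0}. Here v_3(216) = v_3(num) − v_3(den) = 3; compare against these criteria.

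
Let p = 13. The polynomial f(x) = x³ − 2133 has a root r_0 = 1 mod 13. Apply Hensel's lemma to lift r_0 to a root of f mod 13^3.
r_2 = 1951 (mod 2197)

Hensel: r_{i+1} = r_i − f(r_i)/f′(r_i) mod 13^{i+2}, where f′(x) = 3x². Iterate:
  r_0 = 1 (mod 13)
  r_1 = 92 (mod 169)
  r_2 = 1951 (mod 2197)
Final: r = 1951 with f(r) ≡ 0 mod 13^3.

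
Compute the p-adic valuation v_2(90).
v_2(90) = 1

v_2(n) is the largest exponent k such that 2^k divides n. Factor out: 90 = 2^1 · 45. (Sign doesn't affect v_p.) So v_2(90) = 1.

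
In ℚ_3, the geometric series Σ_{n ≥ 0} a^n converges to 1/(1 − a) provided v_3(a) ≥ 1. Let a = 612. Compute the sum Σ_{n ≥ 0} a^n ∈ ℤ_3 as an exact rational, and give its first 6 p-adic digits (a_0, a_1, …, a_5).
Σ a^n = 1/(1 − a) = -1/611;  first 6 digits = (1, 0, 2, 1, 2, 1)

v_3(a) = 2 ≥ 1, so the series converges in ℤ_3 to 1/(1 − a) = 1/(1 − 612) = -1/611. Expand this rational in ℤ_3: compute digits iteratively via d_i = x_i mod 3, x_{i+1} = (x_i − d_i)/3. The first 6 digits are (1, 0, 2, 1, 2, 1).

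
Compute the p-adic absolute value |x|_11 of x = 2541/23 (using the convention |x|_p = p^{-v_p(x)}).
|2541/23|_11 = 1/121

Step 1 — compute v_11(x) by factoring powers of 11 out of the numerator and denominator: v_11(2541/23) = 2. Step 2 — apply |x|_p = p^{-v_p(x)} = 11^{-2} = 1/121.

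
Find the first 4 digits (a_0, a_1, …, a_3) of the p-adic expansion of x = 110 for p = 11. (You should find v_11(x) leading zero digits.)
(a_0, …, a_3) = (0, 10, 0, 0)

v_11(110) = 1, so a_0 = ... = a_0 = 0. Factor out: x = 11^1 · u with u = 10 a unit in ℤ_11. Expand u iteratively via a_{v+i} = u_i mod 11, u_{i+1} = (u_i − a_{v+i})/11:
  u_0 = 10;  a_1 = 10;  u_1 = (u_0 − 10)/11 = 0
  u_1 = 0;  a_2 = 0;  u_2 = (u_1 − 0)/11 = 0
  u_2 = 0;  a_3 = 0;  u_3 = (u_2 − 0)/11 = 0
Digits: (0, 10, 0, 0).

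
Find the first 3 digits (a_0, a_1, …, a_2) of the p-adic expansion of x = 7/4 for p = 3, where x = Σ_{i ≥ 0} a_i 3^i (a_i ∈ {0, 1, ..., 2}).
(a_0, …, a_2) = (1, 1, 2)

v_3(7/4) = 0 (numerator and denominator both coprime to 3), so x ∈ ℤ_3^×. Compute digits iteratively via a_i = x_i mod 3, x_{i+1} = (x_i − a_i)/3, with x_0 = x:
  x_0 = 7/4;  a_0 = 1;  x_1 = (x_0 − 1)/3 = 1/4
  x_1 = 1/4;  a_1 = 1;  x_2 = (x_1 − 1)/3 = -1/4
  x_2 = -1/4;  a_2 = 2;  x_3 = (x_2 − 2)/3 = -3/4
Digits: (1, 1, 2).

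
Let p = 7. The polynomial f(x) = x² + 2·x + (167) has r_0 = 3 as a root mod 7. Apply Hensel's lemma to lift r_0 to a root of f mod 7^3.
r_2 = 213 (mod 343)

Hensel: r_{i+1} = r_i − f(r_i)·(f′(r_i))^{-1} mod 7^{i+2}, f′(x) = 2x + 2. Iterate:
  r_0 = 3 (mod 7)
  r_1 = 17 (mod 49)
  r_2 = 213 (mod 343)
Final: r = 213 satisfies f(r) ≡ 0 mod 7^3.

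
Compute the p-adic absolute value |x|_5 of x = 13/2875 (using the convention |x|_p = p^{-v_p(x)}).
|13/2875|_5 = 125

Step 1 — compute v_5(x) by factoring powers of 5 out of the numerator and denominator: v_5(13/2875) = -3. Step 2 — apply |x|_p = p^{-v_p(x)} = 5^{3} = 125.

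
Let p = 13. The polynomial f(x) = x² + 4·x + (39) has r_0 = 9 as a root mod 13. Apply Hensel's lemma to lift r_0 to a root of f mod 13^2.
r_1 = 48 (mod 169)

Hensel: r_{i+1} = r_i − f(r_i)·(f′(r_i))^{-1} mod 13^{i+2}, f′(x) = 2x + 4. Iterate:
  r_0 = 9 (mod 13)
  r_1 = 48 (mod 169)
Final: r = 48 satisfies f(r) ≡ 0 mod 13^2.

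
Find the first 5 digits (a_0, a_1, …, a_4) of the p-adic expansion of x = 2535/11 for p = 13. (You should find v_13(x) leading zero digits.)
(a_0, …, a_4) = (0, 0, 12, 11, 5)

v_13(2535/11) = 2, so a_0 = ... = a_1 = 0. Factor out: x = 13^2 · u with u = 15/11 a unit in ℤ_13. Expand u iteratively via a_{v+i} = u_i mod 13, u_{i+1} = (u_i − a_{v+i})/13:
  u_0 = 15/11;  a_2 = 12;  u_1 = (u_0 − 12)/13 = -9/11
  u_1 = -9/11;  a_3 = 11;  u_2 = (u_1 − 11)/13 = -10/11
  u_2 = -10/11;  a_4 = 5;  u_3 = (u_2 − 5)/13 = -5/11
Digits: (0, 0, 12, 11, 5).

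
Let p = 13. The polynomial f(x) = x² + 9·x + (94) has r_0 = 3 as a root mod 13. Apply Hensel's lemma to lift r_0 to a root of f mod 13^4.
r_3 = 13627 (mod 28561)

Hensel: r_{i+1} = r_i − f(r_i)·(f′(r_i))^{-1} mod 13^{i+2}, f′(x) = 2x + 9. Iterate:
  r_0 = 3 (mod 13)
  r_1 = 107 (mod 169)
  r_2 = 445 (mod 2197)
  r_3 = 13627 (mod 28561)
Final: r = 13627 satisfies f(r) ≡ 0 mod 13^4.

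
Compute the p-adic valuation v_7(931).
v_7(931) = 2

v_7(n) is the largest exponent k such that 7^k divides n. Factor out: 931 = 7^2 · 19. (Sign doesn't affect v_p.) So v_7(931) = 2.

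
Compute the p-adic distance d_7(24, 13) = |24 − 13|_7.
d_7(24, 13) = 1

Step 1 — x − y = 24 − 13 = 11. Step 2 — v_7(11) = 0 (factor: 11 = (7^0 · 11); the sign does not affect v_p). Step 3 — |x − y|_7 = 7^{0} = 1.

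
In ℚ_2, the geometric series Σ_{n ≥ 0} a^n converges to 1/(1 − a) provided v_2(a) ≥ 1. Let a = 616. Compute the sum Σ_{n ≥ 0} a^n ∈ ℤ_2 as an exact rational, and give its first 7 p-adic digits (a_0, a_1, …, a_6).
Σ a^n = 1/(1 − a) = -1/615;  first 7 digits = (1, 0, 0, 1, 0, 1, 0)

v_2(a) = 3 ≥ 1, so the series converges in ℤ_2 to 1/(1 − a) = 1/(1 − 616) = -1/615. Expand this rational in ℤ_2: compute digits iteratively via d_i = x_i mod 2, x_{i+1} = (x_i − d_i)/2. The first 7 digits are (1, 0, 0, 1, 0, 1, 0).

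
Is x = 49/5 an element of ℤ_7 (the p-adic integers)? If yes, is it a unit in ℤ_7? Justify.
x ∈ ℤ_7 but not a unit; v_7(x) = 2 > 0

ℤ_7 = {x ∈ ℚ_7 : v_7(x) ≥ 0} and ℤ_7^× = {x ∈ ℤ_7 : v_7(x) = 0}. Here v_7(49/5) = v_7(num) − v_7(den) = 2; compare against these criteria.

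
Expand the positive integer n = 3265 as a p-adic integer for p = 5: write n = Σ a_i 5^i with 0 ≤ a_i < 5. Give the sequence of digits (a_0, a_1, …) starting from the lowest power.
(a_0, a_1, …) = (0, 3, 0, 1, 0, 1)

Repeated division by 5 gives the digits low-to-high: 3265 = 3·5^1 + 1·5^3 + 1·5^5. Digit sequence: (0, 3, 0, 1, 0, 1).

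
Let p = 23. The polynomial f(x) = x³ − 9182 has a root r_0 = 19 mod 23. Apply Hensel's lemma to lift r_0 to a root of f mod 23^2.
r_1 = 387 (mod 529)

Hensel: r_{i+1} = r_i − f(r_i)/f′(r_i) mod 23^{i+2}, where f′(x) = 3x². Iterate:
  r_0 = 19 (mod 23)
  r_1 = 387 (mod 529)
Final: r = 387 with f(r) ≡ 0 mod 23^2.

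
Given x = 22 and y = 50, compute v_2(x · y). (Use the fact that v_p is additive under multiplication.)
v_2(1100) = 2

v_p(x) = 1 (factor: 22 = 2^1 · 11); v_p(y) = 1 (factor: 50 = 2^1 · 25). Additivity: v_p(xy) = v_p(x) + v_p(y) = 1 + 1 = 2. (Direct check: xy = 1100 = 2^2 · (275).)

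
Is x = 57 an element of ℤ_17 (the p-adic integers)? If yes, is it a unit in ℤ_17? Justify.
x ∈ ℤ_17^× (unit); v_17(x) = 0

ℤ_17 = {x ∈ ℚ_17 : v_17(x) ≥ 0} and ℤ_17^× = {x ∈ ℤ_17 : v_17(x) = 0}. Here v_17(57) = v_17(num) − v_17(den) = 0; compare against these criteria.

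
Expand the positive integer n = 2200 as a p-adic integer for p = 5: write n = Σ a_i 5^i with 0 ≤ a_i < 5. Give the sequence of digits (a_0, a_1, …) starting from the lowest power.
(a_0, a_1, …) = (0, 0, 3, 2, 3)

Repeated division by 5 gives the digits low-to-high: 2200 = 3·5^2 + 2·5^3 + 3·5^4. Digit sequence: (0, 0, 3, 2, 3).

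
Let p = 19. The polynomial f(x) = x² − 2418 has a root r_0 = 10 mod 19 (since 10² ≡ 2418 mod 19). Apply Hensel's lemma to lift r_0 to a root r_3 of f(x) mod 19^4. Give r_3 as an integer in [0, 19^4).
r_3 = 113516 (mod 130321)

Hensel's recurrence: r_{i+1} = r_i − f(r_i)·(f′(r_i))^{-1} mod 19^{i+2}, with f′(x) = 2x. Iterate:
  r_0 = 10 (mod 19)
  r_1 = 162 (mod 361)
  r_2 = 3772 (mod 6859)
  r_3 = 113516 (mod 130321)
Final: r_3 = 113516, and one checks f(r_3) ≡ 0 mod 19^4.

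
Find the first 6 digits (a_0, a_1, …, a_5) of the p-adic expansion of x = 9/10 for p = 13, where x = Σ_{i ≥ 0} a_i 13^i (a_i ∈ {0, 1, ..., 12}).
(a_0, …, a_5) = (10, 11, 3, 1, 9, 11)

v_13(9/10) = 0 (numerator and denominator both coprime to 13), so x ∈ ℤ_13^×. Compute digits iteratively via a_i = x_i mod 13, x_{i+1} = (x_i − a_i)/13, with x_0 = x:
  x_0 = 9/10;  a_0 = 10;  x_1 = (x_0 − 10)/13 = -7/10
  x_1 = -7/10;  a_1 = 11;  x_2 = (x_1 − 11)/13 = -9/10
  x_2 = -9/10;  a_2 = 3;  x_3 = (x_2 − 3)/13 = -3/10
  x_3 = -3/10;  a_3 = 1;  x_4 = (x_3 − 1)/13 = -1/10
  x_4 = -1/10;  a_4 = 9;  x_5 = (x_4 − 9)/13 = -7/10
  x_5 = -7/10;  a_5 = 11;  x_6 = (x_5 − 11)/13 = -9/10
Digits: (10, 11, 3, 1, 9, 11).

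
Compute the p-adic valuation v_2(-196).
v_2(-196) = 2

v_2(n) is the largest exponent k such that 2^k divides n. Factor out: -196 = -2^2 · 49. (Sign doesn't affect v_p.) So v_2(-196) = 2.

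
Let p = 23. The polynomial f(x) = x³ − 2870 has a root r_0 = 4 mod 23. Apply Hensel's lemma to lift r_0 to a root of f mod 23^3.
r_2 = 9342 (mod 12167)

Hensel: r_{i+1} = r_i − f(r_i)/f′(r_i) mod 23^{i+2}, where f′(x) = 3x². Iterate:
  r_0 = 4 (mod 23)
  r_1 = 349 (mod 529)
  r_2 = 9342 (mod 12167)
Final: r = 9342 with f(r) ≡ 0 mod 23^3.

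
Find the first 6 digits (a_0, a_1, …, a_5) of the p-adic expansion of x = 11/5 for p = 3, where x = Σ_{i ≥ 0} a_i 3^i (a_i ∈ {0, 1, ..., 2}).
(a_0, …, a_5) = (1, 1, 1, 2, 1, 0)

v_3(11/5) = 0 (numerator and denominator both coprime to 3), so x ∈ ℤ_3^×. Compute digits iteratively via a_i = x_i mod 3, x_{i+1} = (x_i − a_i)/3, with x_0 = x:
  x_0 = 11/5;  a_0 = 1;  x_1 = (x_0 − 1)/3 = 2/5
  x_1 = 2/5;  a_1 = 1;  x_2 = (x_1 − 1)/3 = -1/5
  x_2 = -1/5;  a_2 = 1;  x_3 = (x_2 − 1)/3 = -2/5
  x_3 = -2/5;  a_3 = 2;  x_4 = (x_3 − 2)/3 = -4/5
  x_4 = -4/5;  a_4 = 1;  x_5 = (x_4 − 1)/3 = -3/5
  x_5 = -3/5;  a_5 = 0;  x_6 = (x_5 − 0)/3 = -1/5
Digits: (1, 1, 1, 2, 1, 0).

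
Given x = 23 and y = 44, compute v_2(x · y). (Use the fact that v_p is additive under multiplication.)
v_2(1012) = 2

v_p(x) = 0 (factor: 23 = 2^0 · 23); v_p(y) = 2 (factor: 44 = 2^2 · 11). Additivity: v_p(xy) = v_p(x) + v_p(y) = 0 + 2 = 2. (Direct check: xy = 1012 = 2^2 · (253).)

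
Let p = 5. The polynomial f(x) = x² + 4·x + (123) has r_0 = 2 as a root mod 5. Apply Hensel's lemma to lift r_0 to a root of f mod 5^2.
r_1 = 7 (mod 25)

Hensel: r_{i+1} = r_i − f(r_i)·(f′(r_i))^{-1} mod 5^{i+2}, f′(x) = 2x + 4. Iterate:
  r_0 = 2 (mod 5)
  r_1 = 7 (mod 25)
Final: r = 7 satisfies f(r) ≡ 0 mod 5^2.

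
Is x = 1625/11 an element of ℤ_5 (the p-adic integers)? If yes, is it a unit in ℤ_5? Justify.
x ∈ ℤ_5 but not a unit; v_5(x) = 3 > 0

ℤ_5 = {x ∈ ℚ_5 : v_5(x) ≥ 0} and ℤ_5^× = {x ∈ ℤ_5 : v_5(x) = 0}. Here v_5(1625/11) = v_5(num) − v_5(den) = 3; compare against these criteria.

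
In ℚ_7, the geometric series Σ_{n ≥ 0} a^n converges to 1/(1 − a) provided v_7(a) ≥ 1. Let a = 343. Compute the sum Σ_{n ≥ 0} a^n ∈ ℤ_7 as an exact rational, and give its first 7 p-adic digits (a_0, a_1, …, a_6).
Σ a^n = 1/(1 − a) = -1/342;  first 7 digits = (1, 0, 0, 1, 0, 0, 1)

v_7(a) = 3 ≥ 1, so the series converges in ℤ_7 to 1/(1 − a) = 1/(1 − 343) = -1/342. Expand this rational in ℤ_7: compute digits iteratively via d_i = x_i mod 7, x_{i+1} = (x_i − d_i)/7. The first 7 digits are (1, 0, 0, 1, 0, 0, 1).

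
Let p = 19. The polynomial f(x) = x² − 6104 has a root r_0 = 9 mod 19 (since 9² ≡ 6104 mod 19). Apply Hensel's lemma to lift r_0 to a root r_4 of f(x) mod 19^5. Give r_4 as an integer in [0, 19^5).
r_4 = 413829 (mod 2476099)

Hensel's recurrence: r_{i+1} = r_i − f(r_i)·(f′(r_i))^{-1} mod 19^{i+2}, with f′(x) = 2x. Iterate:
  r_0 = 9 (mod 19)
  r_1 = 123 (mod 361)
  r_2 = 2289 (mod 6859)
  r_3 = 22866 (mod 130321)
  r_4 = 413829 (mod 2476099)
Final: r_4 = 413829, and one checks f(r_4) ≡ 0 mod 19^5.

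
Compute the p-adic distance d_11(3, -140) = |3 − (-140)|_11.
d_11(3, -140) = 1/11

Step 1 — x − y = 3 − (-140) = 143. Step 2 — v_11(143) = 1 (factor: 143 = (11^1 · 13); the sign does not affect v_p). Step 3 — |x − y|_11 = 11^{-1} = 1/11.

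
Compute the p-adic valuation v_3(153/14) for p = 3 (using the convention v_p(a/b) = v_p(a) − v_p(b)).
v_3(153/14) = 2

Factor powers of 3 from the numerator and denominator of the reduced fraction: 153 = 3^2 · 17 and 14 = 3^0 · 14. Apply v_p(a/b) = v_p(a) − v_p(b): v_3(153/14) = 2 − 0 = 2.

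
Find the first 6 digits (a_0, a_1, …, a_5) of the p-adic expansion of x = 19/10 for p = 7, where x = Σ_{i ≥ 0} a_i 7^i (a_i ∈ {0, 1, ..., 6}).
(a_0, …, a_5) = (4, 6, 4, 0, 2, 6)

v_7(19/10) = 0 (numerator and denominator both coprime to 7), so x ∈ ℤ_7^×. Compute digits iteratively via a_i = x_i mod 7, x_{i+1} = (x_i − a_i)/7, with x_0 = x:
  x_0 = 19/10;  a_0 = 4;  x_1 = (x_0 − 4)/7 = -3/10
  x_1 = -3/10;  a_1 = 6;  x_2 = (x_1 − 6)/7 = -9/10
  x_2 = -9/10;  a_2 = 4;  x_3 = (x_2 − 4)/7 = -7/10
  x_3 = -7/10;  a_3 = 0;  x_4 = (x_3 − 0)/7 = -1/10
  x_4 = -1/10;  a_4 = 2;  x_5 = (x_4 − 2)/7 = -3/10
  x_5 = -3/10;  a_5 = 6;  x_6 = (x_5 − 6)/7 = -9/10
Digits: (4, 6, 4, 0, 2, 6).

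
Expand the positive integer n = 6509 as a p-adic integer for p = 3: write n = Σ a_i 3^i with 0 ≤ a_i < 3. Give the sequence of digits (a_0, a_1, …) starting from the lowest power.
(a_0, a_1, …) = (2, 0, 0, 1, 2, 2, 2, 2)

Repeated division by 3 gives the digits low-to-high: 6509 = 2 + 1·3^3 + 2·3^4 + 2·3^5 + 2·3^6 + 2·3^7. Digit sequence: (2, 0, 0, 1, 2, 2, 2, 2).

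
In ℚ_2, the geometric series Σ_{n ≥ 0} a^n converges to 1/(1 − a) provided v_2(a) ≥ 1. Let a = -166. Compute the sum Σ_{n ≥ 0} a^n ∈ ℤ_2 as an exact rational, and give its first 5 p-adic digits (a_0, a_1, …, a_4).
Σ a^n = 1/(1 − a) = 1/167;  first 5 digits = (1, 1, 1, 0, 1)

v_2(a) = 1 ≥ 1, so the series converges in ℤ_2 to 1/(1 − a) = 1/(1 − (-166)) = 1/167. Expand this rational in ℤ_2: compute digits iteratively via d_i = x_i mod 2, x_{i+1} = (x_i − d_i)/2. The first 5 digits are (1, 1, 1, 0, 1).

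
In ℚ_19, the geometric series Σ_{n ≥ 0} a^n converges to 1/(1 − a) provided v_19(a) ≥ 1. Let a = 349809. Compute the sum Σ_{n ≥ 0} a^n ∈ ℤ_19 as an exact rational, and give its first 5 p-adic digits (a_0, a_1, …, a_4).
Σ a^n = 1/(1 − a) = -1/349808;  first 5 digits = (1, 0, 0, 13, 2)

v_19(a) = 3 ≥ 1, so the series converges in ℤ_19 to 1/(1 − a) = 1/(1 − 349809) = -1/349808. Expand this rational in ℤ_19: compute digits iteratively via d_i = x_i mod 19, x_{i+1} = (x_i − d_i)/19. The first 5 digits are (1, 0, 0, 13, 2).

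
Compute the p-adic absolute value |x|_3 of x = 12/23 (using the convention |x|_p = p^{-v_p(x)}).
|12/23|_3 = 1/3

Step 1 — compute v_3(x) by factoring powers of 3 out of the numerator and denominator: v_3(12/23) = 1. Step 2 — apply |x|_p = p^{-v_p(x)} = 3^{-1} = 1/3.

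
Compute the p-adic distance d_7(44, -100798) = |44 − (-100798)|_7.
d_7(44, -100798) = 1/16807

Step 1 — x − y = 44 − (-100798) = 100842. Step 2 — v_7(100842) = 5 (factor: 100842 = (7^5 · 6); the sign does not affect v_p). Step 3 — |x − y|_7 = 7^{-5} = 1/16807.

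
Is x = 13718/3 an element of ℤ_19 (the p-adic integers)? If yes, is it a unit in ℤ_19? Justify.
x ∈ ℤ_19 but not a unit; v_19(x) = 3 > 0

ℤ_19 = {x ∈ ℚ_19 : v_19(x) ≥ 0} and ℤ_19^× = {x ∈ ℤ_19 : v_19(x) = 0}. Here v_19(13718/3) = v_19(num) − v_19(den) = 3; compare against these criteria.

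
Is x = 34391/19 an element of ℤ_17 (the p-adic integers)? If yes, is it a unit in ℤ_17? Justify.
x ∈ ℤ_17 but not a unit; v_17(x) = 3 > 0

ℤ_17 = {x ∈ ℚ_17 : v_17(x) ≥ 0} and ℤ_17^× = {x ∈ ℤ_17 : v_17(x) = 0}. Here v_17(34391/19) = v_17(num) − v_17(den) = 3; compare against these criteria.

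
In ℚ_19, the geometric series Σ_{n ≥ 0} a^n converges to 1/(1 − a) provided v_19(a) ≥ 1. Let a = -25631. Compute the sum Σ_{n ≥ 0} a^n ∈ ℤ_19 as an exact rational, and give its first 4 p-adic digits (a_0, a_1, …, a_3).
Σ a^n = 1/(1 − a) = 1/25632;  first 4 digits = (1, 0, 5, 15)

v_19(a) = 2 ≥ 1, so the series converges in ℤ_19 to 1/(1 − a) = 1/(1 − (-25631)) = 1/25632. Expand this rational in ℤ_19: compute digits iteratively via d_i = x_i mod 19, x_{i+1} = (x_i − d_i)/19. The first 4 digits are (1, 0, 5, 15).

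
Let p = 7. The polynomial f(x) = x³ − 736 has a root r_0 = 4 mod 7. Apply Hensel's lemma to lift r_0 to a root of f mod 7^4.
r_3 = 655 (mod 2401)

Hensel: r_{i+1} = r_i − f(r_i)/f′(r_i) mod 7^{i+2}, where f′(x) = 3x². Iterate:
  r_0 = 4 (mod 7)
  r_1 = 18 (mod 49)
  r_2 = 312 (mod 343)
  r_3 = 655 (mod 2401)
Final: r = 655 with f(r) ≡ 0 mod 7^4.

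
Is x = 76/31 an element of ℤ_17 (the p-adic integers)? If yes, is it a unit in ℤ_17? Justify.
x ∈ ℤ_17^× (unit); v_17(x) = 0

ℤ_17 = {x ∈ ℚ_17 : v_17(x) ≥ 0} and ℤ_17^× = {x ∈ ℤ_17 : v_17(x) = 0}. Here v_17(76/31) = v_17(num) − v_17(den) = 0; compare against these criteria.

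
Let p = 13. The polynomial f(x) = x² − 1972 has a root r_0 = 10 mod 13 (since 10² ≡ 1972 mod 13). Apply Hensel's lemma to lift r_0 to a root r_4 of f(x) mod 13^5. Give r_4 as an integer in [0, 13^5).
r_4 = 36540 (mod 371293)

Hensel's recurrence: r_{i+1} = r_i − f(r_i)·(f′(r_i))^{-1} mod 13^{i+2}, with f′(x) = 2x. Iterate:
  r_0 = 10 (mod 13)
  r_1 = 36 (mod 169)
  r_2 = 1388 (mod 2197)
  r_3 = 7979 (mod 28561)
  r_4 = 36540 (mod 371293)
Final: r_4 = 36540, and one checks f(r_4) ≡ 0 mod 13^5.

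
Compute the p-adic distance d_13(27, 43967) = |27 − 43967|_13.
d_13(27, 43967) = 1/2197

Step 1 — x − y = 27 − 43967 = -43940. Step 2 — v_13(-43940) = 3 (factor: -43940 = −(13^3 · 20); the sign does not affect v_p). Step 3 — |x − y|_13 = 13^{-3} = 1/2197.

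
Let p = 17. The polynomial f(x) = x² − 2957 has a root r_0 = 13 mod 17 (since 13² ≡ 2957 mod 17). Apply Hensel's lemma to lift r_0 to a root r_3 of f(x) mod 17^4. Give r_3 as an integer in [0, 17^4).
r_3 = 6456 (mod 83521)

Hensel's recurrence: r_{i+1} = r_i − f(r_i)·(f′(r_i))^{-1} mod 17^{i+2}, with f′(x) = 2x. Iterate:
  r_0 = 13 (mod 17)
  r_1 = 98 (mod 289)
  r_2 = 1543 (mod 4913)
  r_3 = 6456 (mod 83521)
Final: r_3 = 6456, and one checks f(r_3) ≡ 0 mod 17^4.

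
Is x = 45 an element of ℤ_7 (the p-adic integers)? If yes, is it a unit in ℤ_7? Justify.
x ∈ ℤ_7^× (unit); v_7(x) = 0

ℤ_7 = {x ∈ ℚ_7 : v_7(x) ≥ 0} and ℤ_7^× = {x ∈ ℤ_7 : v_7(x) = 0}. Here v_7(45) = v_7(num) − v_7(den) = 0; compare against these criteria.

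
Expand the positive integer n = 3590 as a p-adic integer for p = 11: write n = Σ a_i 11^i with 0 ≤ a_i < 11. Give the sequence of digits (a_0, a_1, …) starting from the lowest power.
(a_0, a_1, …) = (4, 7, 7, 2)

Repeated division by 11 gives the digits low-to-high: 3590 = 4 + 7·11^1 + 7·11^2 + 2·11^3. Digit sequence: (4, 7, 7, 2).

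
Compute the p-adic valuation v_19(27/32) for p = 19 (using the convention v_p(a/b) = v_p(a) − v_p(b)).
v_19(27/32) = 0

Factor powers of 19 from the numerator and denominator of the reduced fraction: 27 = 19^0 · 27 and 32 = 19^0 · 32. Apply v_p(a/b) = v_p(a) − v_p(b): v_19(27/32) = 0 − 0 = 0.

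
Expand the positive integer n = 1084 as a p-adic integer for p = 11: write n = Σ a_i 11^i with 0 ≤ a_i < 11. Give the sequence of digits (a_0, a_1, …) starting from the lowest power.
(a_0, a_1, …) = (6, 10, 8)

Repeated division by 11 gives the digits low-to-high: 1084 = 6 + 10·11^1 + 8·11^2. Digit sequence: (6, 10, 8).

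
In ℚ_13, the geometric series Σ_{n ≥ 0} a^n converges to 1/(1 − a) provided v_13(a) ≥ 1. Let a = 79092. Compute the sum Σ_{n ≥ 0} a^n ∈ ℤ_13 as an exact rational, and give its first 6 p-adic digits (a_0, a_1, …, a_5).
Σ a^n = 1/(1 − a) = -1/79091;  first 6 digits = (1, 0, 0, 10, 2, 0)

v_13(a) = 3 ≥ 1, so the series converges in ℤ_13 to 1/(1 − a) = 1/(1 − 79092) = -1/79091. Expand this rational in ℤ_13: compute digits iteratively via d_i = x_i mod 13, x_{i+1} = (x_i − d_i)/13. The first 6 digits are (1, 0, 0, 10, 2, 0).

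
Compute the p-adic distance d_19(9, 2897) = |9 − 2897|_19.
d_19(9, 2897) = 1/361

Step 1 — x − y = 9 − 2897 = -2888. Step 2 — v_19(-2888) = 2 (factor: -2888 = −(19^2 · 8); the sign does not affect v_p). Step 3 — |x − y|_19 = 19^{-2} = 1/361.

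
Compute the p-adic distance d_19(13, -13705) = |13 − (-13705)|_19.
d_19(13, -13705) = 1/6859

Step 1 — x − y = 13 − (-13705) = 13718. Step 2 — v_19(13718) = 3 (factor: 13718 = (19^3 · 2); the sign does not affect v_p). Step 3 — |x − y|_19 = 19^{-3} = 1/6859.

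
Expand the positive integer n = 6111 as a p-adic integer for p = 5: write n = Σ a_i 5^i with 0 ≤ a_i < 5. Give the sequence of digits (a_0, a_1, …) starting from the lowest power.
(a_0, a_1, …) = (1, 2, 4, 3, 4, 1)

Repeated division by 5 gives the digits low-to-high: 6111 = 1 + 2·5^1 + 4·5^2 + 3·5^3 + 4·5^4 + 1·5^5. Digit sequence: (1, 2, 4, 3, 4, 1).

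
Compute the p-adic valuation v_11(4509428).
v_11(4509428) = 5

v_11(n) is the largest exponent k such that 11^k divides n. Factor out: 4509428 = 11^5 · 28. (Sign doesn't affect v_p.) So v_11(4509428) = 5.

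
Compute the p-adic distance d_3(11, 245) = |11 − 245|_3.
d_3(11, 245) = 1/9

Step 1 — x − y = 11 − 245 = -234. Step 2 — v_3(-234) = 2 (factor: -234 = −(3^2 · 26); the sign does not affect v_p). Step 3 — |x − y|_3 = 3^{-2} = 1/9.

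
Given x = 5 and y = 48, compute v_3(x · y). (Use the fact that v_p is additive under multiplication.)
v_3(240) = 1

v_p(x) = 0 (factor: 5 = 3^0 · 5); v_p(y) = 1 (factor: 48 = 3^1 · 16). Additivity: v_p(xy) = v_p(x) + v_p(y) = 0 + 1 = 1. (Direct check: xy = 240 = 3^1 · (80).)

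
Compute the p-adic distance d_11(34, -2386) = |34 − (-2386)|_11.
d_11(34, -2386) = 1/121

Step 1 — x − y = 34 − (-2386) = 2420. Step 2 — v_11(2420) = 2 (factor: 2420 = (11^2 · 20); the sign does not affect v_p). Step 3 — |x − y|_11 = 11^{-2} = 1/121.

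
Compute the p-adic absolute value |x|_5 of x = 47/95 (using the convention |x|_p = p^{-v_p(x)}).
|47/95|_5 = 5

Step 1 — compute v_5(x) by factoring powers of 5 out of the numerator and denominator: v_5(47/95) = -1. Step 2 — apply |x|_p = p^{-v_p(x)} = 5^{1} = 5.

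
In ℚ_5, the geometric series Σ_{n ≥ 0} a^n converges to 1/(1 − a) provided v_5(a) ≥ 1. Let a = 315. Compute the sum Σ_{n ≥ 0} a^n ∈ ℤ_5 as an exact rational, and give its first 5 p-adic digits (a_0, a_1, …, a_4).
Σ a^n = 1/(1 − a) = -1/314;  first 5 digits = (1, 3, 1, 3, 4)

v_5(a) = 1 ≥ 1, so the series converges in ℤ_5 to 1/(1 − a) = 1/(1 − 315) = -1/314. Expand this rational in ℤ_5: compute digits iteratively via d_i = x_i mod 5, x_{i+1} = (x_i − d_i)/5. The first 5 digits are (1, 3, 1, 3, 4).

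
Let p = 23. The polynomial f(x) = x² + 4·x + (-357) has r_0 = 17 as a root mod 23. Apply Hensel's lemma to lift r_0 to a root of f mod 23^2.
r_1 = 17 (mod 529)

Hensel: r_{i+1} = r_i − f(r_i)·(f′(r_i))^{-1} mod 23^{i+2}, f′(x) = 2x + 4. Iterate:
  r_0 = 17 (mod 23)
  r_1 = 17 (mod 529)
Final: r = 17 satisfies f(r) ≡ 0 mod 23^2.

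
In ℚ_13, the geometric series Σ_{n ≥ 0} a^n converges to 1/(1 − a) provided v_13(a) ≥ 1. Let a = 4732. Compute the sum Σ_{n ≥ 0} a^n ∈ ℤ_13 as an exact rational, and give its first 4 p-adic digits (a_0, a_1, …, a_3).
Σ a^n = 1/(1 − a) = -1/4731;  first 4 digits = (1, 0, 2, 2)

v_13(a) = 2 ≥ 1, so the series converges in ℤ_13 to 1/(1 − a) = 1/(1 − 4732) = -1/4731. Expand this rational in ℤ_13: compute digits iteratively via d_i = x_i mod 13, x_{i+1} = (x_i − d_i)/13. The first 4 digits are (1, 0, 2, 2).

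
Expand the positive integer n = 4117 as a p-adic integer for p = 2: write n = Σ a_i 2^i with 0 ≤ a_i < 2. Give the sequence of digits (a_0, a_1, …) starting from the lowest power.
(a_0, a_1, …) = (1, 0, 1, 0, 1, 0, 0, 0, 0, 0, 0, 0, 1)

Repeated division by 2 gives the digits low-to-high: 4117 = 1 + 1·2^2 + 1·2^4 + 1·2^12. Digit sequence: (1, 0, 1, 0, 1, 0, 0, 0, 0, 0, 0, 0, 1).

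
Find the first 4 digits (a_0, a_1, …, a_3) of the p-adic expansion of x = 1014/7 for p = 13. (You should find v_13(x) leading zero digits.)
(a_0, …, a_3) = (0, 0, 12, 1)

v_13(1014/7) = 2, so a_0 = ... = a_1 = 0. Factor out: x = 13^2 · u with u = 6/7 a unit in ℤ_13. Expand u iteratively via a_{v+i} = u_i mod 13, u_{i+1} = (u_i − a_{v+i})/13:
  u_0 = 6/7;  a_2 = 12;  u_1 = (u_0 − 12)/13 = -6/7
  u_1 = -6/7;  a_3 = 1;  u_2 = (u_1 − 1)/13 = -1/7
Digits: (0, 0, 12, 1).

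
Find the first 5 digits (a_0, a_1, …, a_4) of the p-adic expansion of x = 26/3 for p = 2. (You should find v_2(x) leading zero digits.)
(a_0, …, a_4) = (0, 1, 1, 1, 1)

v_2(26/3) = 1, so a_0 = ... = a_0 = 0. Factor out: x = 2^1 · u with u = 13/3 a unit in ℤ_2. Expand u iteratively via a_{v+i} = u_i mod 2, u_{i+1} = (u_i − a_{v+i})/2:
  u_0 = 13/3;  a_1 = 1;  u_1 = (u_0 − 1)/2 = 5/3
  u_1 = 5/3;  a_2 = 1;  u_2 = (u_1 − 1)/2 = 1/3
  u_2 = 1/3;  a_3 = 1;  u_3 = (u_2 − 1)/2 = -1/3
  u_3 = -1/3;  a_4 = 1;  u_4 = (u_3 − 1)/2 = -2/3
Digits: (0, 1, 1, 1, 1).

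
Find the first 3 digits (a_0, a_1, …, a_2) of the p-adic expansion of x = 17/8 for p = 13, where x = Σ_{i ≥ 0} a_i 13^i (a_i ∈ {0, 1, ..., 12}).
(a_0, …, a_2) = (7, 11, 4)

v_13(17/8) = 0 (numerator and denominator both coprime to 13), so x ∈ ℤ_13^×. Compute digits iteratively via a_i = x_i mod 13, x_{i+1} = (x_i − a_i)/13, with x_0 = x:
  x_0 = 17/8;  a_0 = 7;  x_1 = (x_0 − 7)/13 = -3/8
  x_1 = -3/8;  a_1 = 11;  x_2 = (x_1 − 11)/13 = -7/8
  x_2 = -7/8;  a_2 = 4;  x_3 = (x_2 − 4)/13 = -3/8
Digits: (7, 11, 4).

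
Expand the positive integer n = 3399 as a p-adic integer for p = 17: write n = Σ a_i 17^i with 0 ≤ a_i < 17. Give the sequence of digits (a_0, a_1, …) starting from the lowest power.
(a_0, a_1, …) = (16, 12, 11)

Repeated division by 17 gives the digits low-to-high: 3399 = 16 + 12·17^1 + 11·17^2. Digit sequence: (16, 12, 11).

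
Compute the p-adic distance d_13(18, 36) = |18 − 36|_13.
d_13(18, 36) = 1

Step 1 — x − y = 18 − 36 = -18. Step 2 — v_13(-18) = 0 (factor: -18 = −(13^0 · 18); the sign does not affect v_p). Step 3 — |x − y|_13 = 13^{0} = 1.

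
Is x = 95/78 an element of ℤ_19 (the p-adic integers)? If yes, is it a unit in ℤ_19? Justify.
x ∈ ℤ_19 but not a unit; v_19(x) = 1 > 0

ℤ_19 = {x ∈ ℚ_19 : v_19(x) ≥ 0} and ℤ_19^× = {x ∈ ℤ_19 : v_19(x) = 0}. Here v_19(95/78) = v_19(num) − v_19(den) = 1; compare against these criteria.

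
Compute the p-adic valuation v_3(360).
v_3(360) = 2

v_3(n) is the largest exponent k such that 3^k divides n. Factor out: 360 = 3^2 · 40. (Sign doesn't affect v_p.) So v_3(360) = 2.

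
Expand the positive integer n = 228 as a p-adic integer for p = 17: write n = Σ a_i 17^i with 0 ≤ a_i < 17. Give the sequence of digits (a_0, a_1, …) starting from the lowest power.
(a_0, a_1, …) = (7, 13)

Repeated division by 17 gives the digits low-to-high: 228 = 7 + 13·17^1. Digit sequence: (7, 13).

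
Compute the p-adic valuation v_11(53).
v_11(53) = 0

v_11(n) is the largest exponent k such that 11^k divides n. Factor out: 53 = 11^0 · 53. (Sign doesn't affect v_p.) So v_11(53) = 0.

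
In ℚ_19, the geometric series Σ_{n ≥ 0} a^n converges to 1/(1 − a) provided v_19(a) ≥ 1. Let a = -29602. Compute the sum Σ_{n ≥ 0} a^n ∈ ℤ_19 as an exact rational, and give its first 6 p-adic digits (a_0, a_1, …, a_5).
Σ a^n = 1/(1 − a) = 1/29603;  first 6 digits = (1, 0, 13, 14, 16, 11)

v_19(a) = 2 ≥ 1, so the series converges in ℤ_19 to 1/(1 − a) = 1/(1 − (-29602)) = 1/29603. Expand this rational in ℤ_19: compute digits iteratively via d_i = x_i mod 19, x_{i+1} = (x_i − d_i)/19. The first 6 digits are (1, 0, 13, 14, 16, 11).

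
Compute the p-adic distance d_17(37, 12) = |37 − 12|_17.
d_17(37, 12) = 1

Step 1 — x − y = 37 − 12 = 25. Step 2 — v_17(25) = 0 (factor: 25 = (17^0 · 25); the sign does not affect v_p). Step 3 — |x − y|_17 = 17^{0} = 1.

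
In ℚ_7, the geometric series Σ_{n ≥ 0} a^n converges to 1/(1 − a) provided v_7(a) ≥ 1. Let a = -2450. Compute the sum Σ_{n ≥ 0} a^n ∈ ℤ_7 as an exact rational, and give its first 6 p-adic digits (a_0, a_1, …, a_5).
Σ a^n = 1/(1 − a) = 1/2451;  first 6 digits = (1, 0, 6, 6, 6, 6)

v_7(a) = 2 ≥ 1, so the series converges in ℤ_7 to 1/(1 − a) = 1/(1 − (-2450)) = 1/2451. Expand this rational in ℤ_7: compute digits iteratively via d_i = x_i mod 7, x_{i+1} = (x_i − d_i)/7. The first 6 digits are (1, 0, 6, 6, 6, 6).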